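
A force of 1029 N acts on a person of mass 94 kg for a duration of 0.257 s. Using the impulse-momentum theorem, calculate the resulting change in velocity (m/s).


J = F * dt = 1029 * 0.257 = 264.4530 N*s
delta_v = J / m
delta_v = 264.4530 / 94
delta_v = 2.8133


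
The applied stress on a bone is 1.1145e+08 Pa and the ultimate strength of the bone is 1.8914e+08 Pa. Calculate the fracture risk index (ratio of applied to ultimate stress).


FRI = applied / ultimate
FRI = 1.1145e+08 / 1.8914e+08
FRI = 0.5892


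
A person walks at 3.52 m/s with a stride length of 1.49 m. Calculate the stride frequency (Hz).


f = v / stride_length
f = 3.52 / 1.49
f = 2.3624


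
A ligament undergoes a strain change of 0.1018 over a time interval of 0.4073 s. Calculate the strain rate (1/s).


strain_rate = delta_strain / delta_t
strain_rate = 0.1018 / 0.4073
strain_rate = 0.2499


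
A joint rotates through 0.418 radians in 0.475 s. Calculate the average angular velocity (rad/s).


omega = delta_theta / delta_t
omega = 0.418 / 0.475
omega = 0.8800


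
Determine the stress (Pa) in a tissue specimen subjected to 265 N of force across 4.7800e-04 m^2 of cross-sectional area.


stress = F / A
stress = 265 / 4.7800e-04
stress = 554393.3054


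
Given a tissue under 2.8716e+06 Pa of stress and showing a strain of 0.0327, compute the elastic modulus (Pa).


E = stress / strain
E = 2.8716e+06 / 0.0327
E = 8.7817e+07


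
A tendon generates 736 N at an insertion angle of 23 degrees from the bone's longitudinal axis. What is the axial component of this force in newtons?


F_eff = F_tendon * cos(theta)
theta = 23 deg = 0.4014 rad
cos(theta) = 0.9205
F_eff = 736 * 0.9205
F_eff = 677.4916


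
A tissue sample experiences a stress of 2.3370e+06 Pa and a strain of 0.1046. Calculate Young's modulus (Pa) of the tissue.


E = stress / strain
E = 2.3370e+06 / 0.1046
E = 2.2342e+07


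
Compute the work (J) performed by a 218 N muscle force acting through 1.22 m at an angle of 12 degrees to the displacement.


W = F * d * cos(theta)
theta = 12 deg = 0.2094 rad
cos(theta) = 0.9781
W = 218 * 1.22 * 0.9781
W = 260.1481


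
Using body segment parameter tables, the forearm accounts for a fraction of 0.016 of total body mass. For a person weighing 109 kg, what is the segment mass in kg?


m_segment = body_mass * fraction
m_segment = 109 * 0.016
m_segment = 1.7440


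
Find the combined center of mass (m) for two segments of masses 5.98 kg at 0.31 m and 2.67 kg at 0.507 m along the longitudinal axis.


COM = (m1*x1 + m2*x2) / (m1 + m2)
COM = (5.98*0.31 + 2.67*0.507) / (5.98 + 2.67)
Numerator = 3.2075
Denominator = 8.6500
COM = 0.3708


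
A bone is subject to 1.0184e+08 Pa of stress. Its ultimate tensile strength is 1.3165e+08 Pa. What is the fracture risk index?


FRI = applied / ultimate
FRI = 1.0184e+08 / 1.3165e+08
FRI = 0.7736


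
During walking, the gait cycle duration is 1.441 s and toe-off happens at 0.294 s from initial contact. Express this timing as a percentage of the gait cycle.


pct = (event_time / cycle_time) * 100
pct = (0.294 / 1.441) * 100
ratio = 0.2040
pct = 20.4025


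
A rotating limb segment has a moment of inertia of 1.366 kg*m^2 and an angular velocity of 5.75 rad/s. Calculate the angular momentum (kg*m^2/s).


L = I * omega
L = 1.366 * 5.75
L = 7.8545


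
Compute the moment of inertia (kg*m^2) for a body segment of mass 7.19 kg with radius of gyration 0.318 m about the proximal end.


I = m * k^2
I = 7.19 * 0.318^2
k^2 = 0.1011
I = 0.7271


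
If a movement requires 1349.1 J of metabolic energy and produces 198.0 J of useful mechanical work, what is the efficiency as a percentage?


eta = (W_mech / E_meta) * 100
eta = (198.0 / 1349.1) * 100
ratio = 0.1468
eta = 14.6765


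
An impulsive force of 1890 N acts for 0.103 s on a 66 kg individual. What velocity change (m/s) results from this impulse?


J = F * dt = 1890 * 0.103 = 194.6700 N*s
delta_v = J / m
delta_v = 194.6700 / 66
delta_v = 2.9495


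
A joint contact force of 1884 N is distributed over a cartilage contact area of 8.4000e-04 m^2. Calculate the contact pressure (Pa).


P = F / A
P = 1884 / 8.4000e-04
P = 2.2429e+06


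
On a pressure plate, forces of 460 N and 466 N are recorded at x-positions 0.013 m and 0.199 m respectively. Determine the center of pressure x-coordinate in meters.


COP_x = (F1*x1 + F2*x2) / (F1 + F2)
COP_x = (460*0.013 + 466*0.199) / (460 + 466)
Numerator = 98.7140
Denominator = 926
COP_x = 0.1066


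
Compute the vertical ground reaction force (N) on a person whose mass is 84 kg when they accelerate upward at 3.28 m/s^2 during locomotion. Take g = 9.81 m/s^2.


GRF = m * (g + a)
GRF = 84 * (9.81 + 3.28)
GRF = 84 * 13.0900
GRF = 1099.5600


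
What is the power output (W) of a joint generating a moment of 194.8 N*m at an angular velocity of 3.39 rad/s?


P = M * omega
P = 194.8 * 3.39
P = 660.3720


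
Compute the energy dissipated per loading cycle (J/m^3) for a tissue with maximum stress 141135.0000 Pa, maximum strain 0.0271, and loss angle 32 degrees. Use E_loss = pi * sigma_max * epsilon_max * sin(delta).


E_loss = pi * sigma_max * epsilon_max * sin(delta)
delta = 32 deg = 0.5585 rad
sin(delta) = 0.5299
E_loss = pi * 141135.0000 * 0.0271 * 0.5299
E_loss = 6367.4215


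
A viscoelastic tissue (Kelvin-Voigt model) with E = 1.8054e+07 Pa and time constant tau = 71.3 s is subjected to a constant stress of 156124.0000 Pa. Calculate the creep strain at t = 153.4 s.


epsilon(t) = (sigma/E) * (1 - exp(-t/tau))
sigma/E = 156124.0000 / 1.8054e+07 = 0.0086
exp(-t/tau) = exp(-153.4 / 71.3) = 0.1163
epsilon = 0.0086 * (1 - 0.1163)
epsilon = 0.0076


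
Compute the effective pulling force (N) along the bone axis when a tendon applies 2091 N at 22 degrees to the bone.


F_eff = F_tendon * cos(theta)
theta = 22 deg = 0.3840 rad
cos(theta) = 0.9272
F_eff = 2091 * 0.9272
F_eff = 1938.7414


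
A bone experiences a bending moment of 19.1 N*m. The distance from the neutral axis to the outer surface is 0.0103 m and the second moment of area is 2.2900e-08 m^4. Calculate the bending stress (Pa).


sigma = M * c / I
sigma = 19.1 * 0.0103 / 2.2900e-08
M * c = 0.1967
sigma = 8.5908e+06


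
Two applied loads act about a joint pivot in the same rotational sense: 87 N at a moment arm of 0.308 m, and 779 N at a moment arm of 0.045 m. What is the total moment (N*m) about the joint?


M = F1 * d1 + F2 * d2
M = 87 * 0.308 + 779 * 0.045
M = 26.7960 + 35.0550
M = 61.8510


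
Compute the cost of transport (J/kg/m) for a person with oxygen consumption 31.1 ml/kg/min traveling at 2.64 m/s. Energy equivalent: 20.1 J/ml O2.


Power per kg = VO2 * 20.1 / 60
Power per kg = 31.1 * 20.1 / 60 = 10.4185 W/kg
Cost = power_per_kg / speed
Cost = 10.4185 / 2.64
Cost = 3.9464


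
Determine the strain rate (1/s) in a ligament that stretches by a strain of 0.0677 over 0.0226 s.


strain_rate = delta_strain / delta_t
strain_rate = 0.0677 / 0.0226
strain_rate = 2.9956


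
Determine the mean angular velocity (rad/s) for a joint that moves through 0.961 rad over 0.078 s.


omega = delta_theta / delta_t
omega = 0.961 / 0.078
omega = 12.3205


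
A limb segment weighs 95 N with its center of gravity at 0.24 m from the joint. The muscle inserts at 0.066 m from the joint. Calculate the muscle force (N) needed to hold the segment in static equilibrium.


F_muscle = W * d_load / d_muscle
F_muscle = 95 * 0.24 / 0.066
Numerator = 22.8000
F_muscle = 345.4545


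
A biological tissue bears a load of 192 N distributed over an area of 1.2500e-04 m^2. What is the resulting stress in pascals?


stress = F / A
stress = 192 / 1.2500e-04
stress = 1.5360e+06


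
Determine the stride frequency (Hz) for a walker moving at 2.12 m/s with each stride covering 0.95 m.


f = v / stride_length
f = 2.12 / 0.95
f = 2.2316


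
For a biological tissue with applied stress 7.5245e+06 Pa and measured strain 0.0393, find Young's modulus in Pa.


E = stress / strain
E = 7.5245e+06 / 0.0393
E = 1.9146e+08


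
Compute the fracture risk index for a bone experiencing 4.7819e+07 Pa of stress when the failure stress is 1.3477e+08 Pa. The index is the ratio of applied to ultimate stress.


FRI = applied / ultimate
FRI = 4.7819e+07 / 1.3477e+08
FRI = 0.3548


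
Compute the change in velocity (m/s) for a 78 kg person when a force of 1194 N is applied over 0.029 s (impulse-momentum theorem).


J = F * dt = 1194 * 0.029 = 34.6260 N*s
delta_v = J / m
delta_v = 34.6260 / 78
delta_v = 0.4439


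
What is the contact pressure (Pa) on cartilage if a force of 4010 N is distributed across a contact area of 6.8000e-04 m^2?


P = F / A
P = 4010 / 6.8000e-04
P = 5.8971e+06


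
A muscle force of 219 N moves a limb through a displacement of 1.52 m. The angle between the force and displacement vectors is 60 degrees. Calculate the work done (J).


W = F * d * cos(theta)
theta = 60 deg = 1.0472 rad
cos(theta) = 0.5000
W = 219 * 1.52 * 0.5000
W = 166.4400


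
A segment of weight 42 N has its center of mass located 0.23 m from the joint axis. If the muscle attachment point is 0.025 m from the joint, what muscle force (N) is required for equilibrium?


F_muscle = W * d_load / d_muscle
F_muscle = 42 * 0.23 / 0.025
Numerator = 9.6600
F_muscle = 386.4000


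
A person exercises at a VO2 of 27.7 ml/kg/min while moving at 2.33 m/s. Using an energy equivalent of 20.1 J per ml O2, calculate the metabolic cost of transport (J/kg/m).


Power per kg = VO2 * 20.1 / 60
Power per kg = 27.7 * 20.1 / 60 = 9.2795 W/kg
Cost = power_per_kg / speed
Cost = 9.2795 / 2.33
Cost = 3.9826


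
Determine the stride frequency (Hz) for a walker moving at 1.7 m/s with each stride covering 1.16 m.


f = v / stride_length
f = 1.7 / 1.16
f = 1.4655


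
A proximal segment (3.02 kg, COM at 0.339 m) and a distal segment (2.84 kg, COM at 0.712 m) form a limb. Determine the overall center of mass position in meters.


COM = (m1*x1 + m2*x2) / (m1 + m2)
COM = (3.02*0.339 + 2.84*0.712) / (3.02 + 2.84)
Numerator = 3.0459
Denominator = 5.8600
COM = 0.5198


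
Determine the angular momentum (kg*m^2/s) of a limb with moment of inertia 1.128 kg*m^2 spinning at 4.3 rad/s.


L = I * omega
L = 1.128 * 4.3
L = 4.8504


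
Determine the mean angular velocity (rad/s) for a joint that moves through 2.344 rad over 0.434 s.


omega = delta_theta / delta_t
omega = 2.344 / 0.434
omega = 5.4009


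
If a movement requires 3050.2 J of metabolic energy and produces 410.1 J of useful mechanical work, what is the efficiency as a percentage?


eta = (W_mech / E_meta) * 100
eta = (410.1 / 3050.2) * 100
ratio = 0.1345
eta = 13.4450


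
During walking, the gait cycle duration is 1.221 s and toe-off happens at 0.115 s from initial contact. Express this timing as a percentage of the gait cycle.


pct = (event_time / cycle_time) * 100
pct = (0.115 / 1.221) * 100
ratio = 0.0942
pct = 9.4185


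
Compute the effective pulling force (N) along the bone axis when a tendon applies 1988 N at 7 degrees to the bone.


F_eff = F_tendon * cos(theta)
theta = 7 deg = 0.1222 rad
cos(theta) = 0.9925
F_eff = 1988 * 0.9925
F_eff = 1973.1817


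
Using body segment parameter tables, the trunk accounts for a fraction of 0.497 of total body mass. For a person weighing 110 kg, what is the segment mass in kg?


m_segment = body_mass * fraction
m_segment = 110 * 0.497
m_segment = 54.6700


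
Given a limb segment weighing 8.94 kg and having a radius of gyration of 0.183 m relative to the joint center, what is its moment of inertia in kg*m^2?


I = m * k^2
I = 8.94 * 0.183^2
k^2 = 0.0335
I = 0.2994


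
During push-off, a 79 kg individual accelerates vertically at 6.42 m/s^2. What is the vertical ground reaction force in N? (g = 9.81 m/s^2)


GRF = m * (g + a)
GRF = 79 * (9.81 + 6.42)
GRF = 79 * 16.2300
GRF = 1282.1700


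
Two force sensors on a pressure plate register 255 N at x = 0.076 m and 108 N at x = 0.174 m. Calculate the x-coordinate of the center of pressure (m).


COP_x = (F1*x1 + F2*x2) / (F1 + F2)
COP_x = (255*0.076 + 108*0.174) / (255 + 108)
Numerator = 38.1720
Denominator = 363
COP_x = 0.1052


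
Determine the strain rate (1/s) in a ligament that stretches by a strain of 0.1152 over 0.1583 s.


strain_rate = delta_strain / delta_t
strain_rate = 0.1152 / 0.1583
strain_rate = 0.7277


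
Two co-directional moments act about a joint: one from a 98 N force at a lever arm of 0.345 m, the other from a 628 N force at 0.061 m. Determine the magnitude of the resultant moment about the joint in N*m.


M = F1 * d1 + F2 * d2
M = 98 * 0.345 + 628 * 0.061
M = 33.8100 + 38.3080
M = 72.1180


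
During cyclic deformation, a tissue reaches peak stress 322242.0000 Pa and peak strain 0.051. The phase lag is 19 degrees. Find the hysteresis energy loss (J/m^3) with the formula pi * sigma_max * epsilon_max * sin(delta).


E_loss = pi * sigma_max * epsilon_max * sin(delta)
delta = 19 deg = 0.3316 rad
sin(delta) = 0.3256
E_loss = pi * 322242.0000 * 0.051 * 0.3256
E_loss = 16809.0864


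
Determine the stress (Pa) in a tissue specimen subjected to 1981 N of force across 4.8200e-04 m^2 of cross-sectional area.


stress = F / A
stress = 1981 / 4.8200e-04
stress = 4.1100e+06


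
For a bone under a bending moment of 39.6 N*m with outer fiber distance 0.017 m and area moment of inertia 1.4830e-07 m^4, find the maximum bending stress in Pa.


sigma = M * c / I
sigma = 39.6 * 0.017 / 1.4830e-07
M * c = 0.6732
sigma = 4.5394e+06


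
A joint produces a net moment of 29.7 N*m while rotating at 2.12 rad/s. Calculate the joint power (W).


P = M * omega
P = 29.7 * 2.12
P = 62.9640


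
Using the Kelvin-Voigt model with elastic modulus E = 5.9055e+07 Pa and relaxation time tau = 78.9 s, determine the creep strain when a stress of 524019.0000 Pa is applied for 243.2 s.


epsilon(t) = (sigma/E) * (1 - exp(-t/tau))
sigma/E = 524019.0000 / 5.9055e+07 = 0.0089
exp(-t/tau) = exp(-243.2 / 78.9) = 0.0458
epsilon = 0.0089 * (1 - 0.0458)
epsilon = 0.0085


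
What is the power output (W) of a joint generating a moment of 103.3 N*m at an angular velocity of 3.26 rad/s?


P = M * omega
P = 103.3 * 3.26
P = 336.7580


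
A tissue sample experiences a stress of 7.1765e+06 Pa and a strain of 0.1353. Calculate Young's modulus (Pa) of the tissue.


E = stress / strain
E = 7.1765e+06 / 0.1353
E = 5.3041e+07


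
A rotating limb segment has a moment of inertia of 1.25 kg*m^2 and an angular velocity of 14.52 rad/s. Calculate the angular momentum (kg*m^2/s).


L = I * omega
L = 1.25 * 14.52
L = 18.1500


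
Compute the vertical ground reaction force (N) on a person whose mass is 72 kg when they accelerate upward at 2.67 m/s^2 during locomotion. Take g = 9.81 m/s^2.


GRF = m * (g + a)
GRF = 72 * (9.81 + 2.67)
GRF = 72 * 12.4800
GRF = 898.5600


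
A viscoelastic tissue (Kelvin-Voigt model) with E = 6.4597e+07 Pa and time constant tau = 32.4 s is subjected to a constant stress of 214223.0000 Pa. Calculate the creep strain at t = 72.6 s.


epsilon(t) = (sigma/E) * (1 - exp(-t/tau))
sigma/E = 214223.0000 / 6.4597e+07 = 0.0033
exp(-t/tau) = exp(-72.6 / 32.4) = 0.1064
epsilon = 0.0033 * (1 - 0.1064)
epsilon = 0.0030


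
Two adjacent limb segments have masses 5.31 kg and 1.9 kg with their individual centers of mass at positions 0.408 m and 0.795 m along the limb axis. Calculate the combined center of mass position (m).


COM = (m1*x1 + m2*x2) / (m1 + m2)
COM = (5.31*0.408 + 1.9*0.795) / (5.31 + 1.9)
Numerator = 3.6770
Denominator = 7.2100
COM = 0.5100


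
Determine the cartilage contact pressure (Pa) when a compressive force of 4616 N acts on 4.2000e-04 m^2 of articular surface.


P = F / A
P = 4616 / 4.2000e-04
P = 1.0990e+07


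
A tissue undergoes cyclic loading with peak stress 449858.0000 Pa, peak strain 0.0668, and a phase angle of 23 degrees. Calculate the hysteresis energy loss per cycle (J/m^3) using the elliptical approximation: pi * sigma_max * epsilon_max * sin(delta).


E_loss = pi * sigma_max * epsilon_max * sin(delta)
delta = 23 deg = 0.4014 rad
sin(delta) = 0.3907
E_loss = pi * 449858.0000 * 0.0668 * 0.3907
E_loss = 36887.5486


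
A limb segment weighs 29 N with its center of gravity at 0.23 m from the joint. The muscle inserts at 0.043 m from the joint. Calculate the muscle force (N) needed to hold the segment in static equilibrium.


F_muscle = W * d_load / d_muscle
F_muscle = 29 * 0.23 / 0.043
Numerator = 6.6700
F_muscle = 155.1163


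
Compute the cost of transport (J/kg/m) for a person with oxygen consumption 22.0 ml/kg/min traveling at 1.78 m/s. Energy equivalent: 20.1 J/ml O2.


Power per kg = VO2 * 20.1 / 60
Power per kg = 22.0 * 20.1 / 60 = 7.3700 W/kg
Cost = power_per_kg / speed
Cost = 7.3700 / 1.78
Cost = 4.1404


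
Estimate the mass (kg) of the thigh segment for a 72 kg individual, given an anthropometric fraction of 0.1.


m_segment = body_mass * fraction
m_segment = 72 * 0.1
m_segment = 7.2000


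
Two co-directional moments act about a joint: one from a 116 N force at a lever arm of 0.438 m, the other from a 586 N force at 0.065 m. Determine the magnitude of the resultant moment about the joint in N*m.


M = F1 * d1 + F2 * d2
M = 116 * 0.438 + 586 * 0.065
M = 50.8080 + 38.0900
M = 88.8980


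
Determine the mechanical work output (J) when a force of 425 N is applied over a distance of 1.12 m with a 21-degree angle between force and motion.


W = F * d * cos(theta)
theta = 21 deg = 0.3665 rad
cos(theta) = 0.9336
W = 425 * 1.12 * 0.9336
W = 444.3843


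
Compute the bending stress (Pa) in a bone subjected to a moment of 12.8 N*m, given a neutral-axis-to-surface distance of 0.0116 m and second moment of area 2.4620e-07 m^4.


sigma = M * c / I
sigma = 12.8 * 0.0116 / 2.4620e-07
M * c = 0.1485
sigma = 603086.9212


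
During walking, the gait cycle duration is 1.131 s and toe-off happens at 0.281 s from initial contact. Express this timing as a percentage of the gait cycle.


pct = (event_time / cycle_time) * 100
pct = (0.281 / 1.131) * 100
ratio = 0.2485
pct = 24.8453


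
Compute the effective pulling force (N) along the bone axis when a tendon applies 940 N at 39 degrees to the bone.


F_eff = F_tendon * cos(theta)
theta = 39 deg = 0.6807 rad
cos(theta) = 0.7771
F_eff = 940 * 0.7771
F_eff = 730.5172


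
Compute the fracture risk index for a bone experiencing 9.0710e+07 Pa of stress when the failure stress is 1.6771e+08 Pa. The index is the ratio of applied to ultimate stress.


FRI = applied / ultimate
FRI = 9.0710e+07 / 1.6771e+08
FRI = 0.5409


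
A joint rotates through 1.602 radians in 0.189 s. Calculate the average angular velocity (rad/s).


omega = delta_theta / delta_t
omega = 1.602 / 0.189
omega = 8.4762


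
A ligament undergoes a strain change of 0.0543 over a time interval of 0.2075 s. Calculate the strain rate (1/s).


strain_rate = delta_strain / delta_t
strain_rate = 0.0543 / 0.2075
strain_rate = 0.2617


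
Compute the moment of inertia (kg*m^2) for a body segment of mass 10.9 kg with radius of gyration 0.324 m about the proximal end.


I = m * k^2
I = 10.9 * 0.324^2
k^2 = 0.1050
I = 1.1442


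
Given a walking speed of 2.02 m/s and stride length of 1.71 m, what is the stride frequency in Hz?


f = v / stride_length
f = 2.02 / 1.71
f = 1.1813


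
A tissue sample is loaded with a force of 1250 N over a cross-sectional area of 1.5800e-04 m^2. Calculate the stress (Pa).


stress = F / A
stress = 1250 / 1.5800e-04
stress = 7.9114e+06


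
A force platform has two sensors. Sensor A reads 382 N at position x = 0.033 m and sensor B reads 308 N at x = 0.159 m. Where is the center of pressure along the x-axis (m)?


COP_x = (F1*x1 + F2*x2) / (F1 + F2)
COP_x = (382*0.033 + 308*0.159) / (382 + 308)
Numerator = 61.5780
Denominator = 690
COP_x = 0.0892


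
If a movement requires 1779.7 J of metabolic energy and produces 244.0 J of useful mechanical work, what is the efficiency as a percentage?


eta = (W_mech / E_meta) * 100
eta = (244.0 / 1779.7) * 100
ratio = 0.1371
eta = 13.7102


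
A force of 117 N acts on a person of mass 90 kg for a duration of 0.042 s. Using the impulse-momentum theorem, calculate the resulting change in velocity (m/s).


J = F * dt = 117 * 0.042 = 4.9140 N*s
delta_v = J / m
delta_v = 4.9140 / 90
delta_v = 0.0546


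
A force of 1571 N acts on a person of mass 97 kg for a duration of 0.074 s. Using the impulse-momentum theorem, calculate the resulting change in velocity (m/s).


J = F * dt = 1571 * 0.074 = 116.2540 N*s
delta_v = J / m
delta_v = 116.2540 / 97
delta_v = 1.1985


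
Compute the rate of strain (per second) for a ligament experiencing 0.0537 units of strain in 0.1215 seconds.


strain_rate = delta_strain / delta_t
strain_rate = 0.0537 / 0.1215
strain_rate = 0.4420


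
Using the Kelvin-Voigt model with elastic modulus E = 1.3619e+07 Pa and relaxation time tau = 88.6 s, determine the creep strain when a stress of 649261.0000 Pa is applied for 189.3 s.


epsilon(t) = (sigma/E) * (1 - exp(-t/tau))
sigma/E = 649261.0000 / 1.3619e+07 = 0.0477
exp(-t/tau) = exp(-189.3 / 88.6) = 0.1181
epsilon = 0.0477 * (1 - 0.1181)
epsilon = 0.0420


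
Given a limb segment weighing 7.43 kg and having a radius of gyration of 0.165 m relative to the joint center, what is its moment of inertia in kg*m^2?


I = m * k^2
I = 7.43 * 0.165^2
k^2 = 0.0272
I = 0.2023


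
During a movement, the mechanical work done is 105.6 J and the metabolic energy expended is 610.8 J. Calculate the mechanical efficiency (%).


eta = (W_mech / E_meta) * 100
eta = (105.6 / 610.8) * 100
ratio = 0.1729
eta = 17.2888


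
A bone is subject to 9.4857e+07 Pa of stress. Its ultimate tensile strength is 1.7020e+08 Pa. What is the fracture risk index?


FRI = applied / ultimate
FRI = 9.4857e+07 / 1.7020e+08
FRI = 0.5573


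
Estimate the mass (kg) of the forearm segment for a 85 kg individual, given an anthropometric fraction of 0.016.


m_segment = body_mass * fraction
m_segment = 85 * 0.016
m_segment = 1.3600


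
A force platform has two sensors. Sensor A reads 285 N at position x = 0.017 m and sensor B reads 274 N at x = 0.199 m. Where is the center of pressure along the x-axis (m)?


COP_x = (F1*x1 + F2*x2) / (F1 + F2)
COP_x = (285*0.017 + 274*0.199) / (285 + 274)
Numerator = 59.3710
Denominator = 559
COP_x = 0.1062


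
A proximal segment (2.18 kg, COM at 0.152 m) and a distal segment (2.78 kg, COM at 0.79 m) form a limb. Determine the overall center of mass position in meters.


COM = (m1*x1 + m2*x2) / (m1 + m2)
COM = (2.18*0.152 + 2.78*0.79) / (2.18 + 2.78)
Numerator = 2.5276
Denominator = 4.9600
COM = 0.5096


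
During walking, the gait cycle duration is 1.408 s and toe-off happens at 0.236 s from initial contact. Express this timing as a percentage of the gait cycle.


pct = (event_time / cycle_time) * 100
pct = (0.236 / 1.408) * 100
ratio = 0.1676
pct = 16.7614


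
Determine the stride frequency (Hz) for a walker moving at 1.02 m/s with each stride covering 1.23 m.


f = v / stride_length
f = 1.02 / 1.23
f = 0.8293


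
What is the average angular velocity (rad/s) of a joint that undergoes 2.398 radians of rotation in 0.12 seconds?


omega = delta_theta / delta_t
omega = 2.398 / 0.12
omega = 19.9833


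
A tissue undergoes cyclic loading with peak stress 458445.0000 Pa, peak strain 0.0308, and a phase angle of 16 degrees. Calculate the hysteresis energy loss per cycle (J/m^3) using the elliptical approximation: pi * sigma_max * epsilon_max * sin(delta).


E_loss = pi * sigma_max * epsilon_max * sin(delta)
delta = 16 deg = 0.2793 rad
sin(delta) = 0.2756
E_loss = pi * 458445.0000 * 0.0308 * 0.2756
E_loss = 12227.1687


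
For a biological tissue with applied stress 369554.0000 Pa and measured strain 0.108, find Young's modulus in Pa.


E = stress / strain
E = 369554.0000 / 0.108
E = 3.4218e+06


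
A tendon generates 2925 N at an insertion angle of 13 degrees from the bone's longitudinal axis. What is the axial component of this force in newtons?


F_eff = F_tendon * cos(theta)
theta = 13 deg = 0.2269 rad
cos(theta) = 0.9744
F_eff = 2925 * 0.9744
F_eff = 2850.0324


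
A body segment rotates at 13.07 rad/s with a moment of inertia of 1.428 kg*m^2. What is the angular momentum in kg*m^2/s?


L = I * omega
L = 1.428 * 13.07
L = 18.6640


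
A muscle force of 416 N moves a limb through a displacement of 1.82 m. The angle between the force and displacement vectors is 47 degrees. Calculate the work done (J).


W = F * d * cos(theta)
theta = 47 deg = 0.8203 rad
cos(theta) = 0.6820
W = 416 * 1.82 * 0.6820
W = 516.3546


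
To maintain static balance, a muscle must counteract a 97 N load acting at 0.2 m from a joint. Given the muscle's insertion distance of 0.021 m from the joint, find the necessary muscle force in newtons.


F_muscle = W * d_load / d_muscle
F_muscle = 97 * 0.2 / 0.021
Numerator = 19.4000
F_muscle = 923.8095


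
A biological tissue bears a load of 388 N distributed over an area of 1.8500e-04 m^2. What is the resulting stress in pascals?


stress = F / A
stress = 388 / 1.8500e-04
stress = 2.0973e+06


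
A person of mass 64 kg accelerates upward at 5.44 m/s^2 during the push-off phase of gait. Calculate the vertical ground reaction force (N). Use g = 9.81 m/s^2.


GRF = m * (g + a)
GRF = 64 * (9.81 + 5.44)
GRF = 64 * 15.2500
GRF = 976.0000


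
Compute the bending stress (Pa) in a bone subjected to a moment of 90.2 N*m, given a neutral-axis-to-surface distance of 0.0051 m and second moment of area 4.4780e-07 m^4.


sigma = M * c / I
sigma = 90.2 * 0.0051 / 4.4780e-07
M * c = 0.4600
sigma = 1.0273e+06


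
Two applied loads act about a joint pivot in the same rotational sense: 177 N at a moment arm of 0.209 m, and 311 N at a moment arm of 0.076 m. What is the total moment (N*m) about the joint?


M = F1 * d1 + F2 * d2
M = 177 * 0.209 + 311 * 0.076
M = 36.9930 + 23.6360
M = 60.6290


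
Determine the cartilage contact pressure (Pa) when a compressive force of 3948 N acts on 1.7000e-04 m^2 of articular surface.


P = F / A
P = 3948 / 1.7000e-04
P = 2.3224e+07


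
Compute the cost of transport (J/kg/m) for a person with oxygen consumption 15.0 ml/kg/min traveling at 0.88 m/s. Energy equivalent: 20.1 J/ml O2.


Power per kg = VO2 * 20.1 / 60
Power per kg = 15.0 * 20.1 / 60 = 5.0250 W/kg
Cost = power_per_kg / speed
Cost = 5.0250 / 0.88
Cost = 5.7102


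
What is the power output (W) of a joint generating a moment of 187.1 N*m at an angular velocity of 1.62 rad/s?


P = M * omega
P = 187.1 * 1.62
P = 303.1020


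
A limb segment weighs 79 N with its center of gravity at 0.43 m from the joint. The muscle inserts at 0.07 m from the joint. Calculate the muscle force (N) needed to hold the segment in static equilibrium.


F_muscle = W * d_load / d_muscle
F_muscle = 79 * 0.43 / 0.07
Numerator = 33.9700
F_muscle = 485.2857


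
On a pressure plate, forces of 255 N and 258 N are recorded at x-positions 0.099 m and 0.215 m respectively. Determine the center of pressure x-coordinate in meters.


COP_x = (F1*x1 + F2*x2) / (F1 + F2)
COP_x = (255*0.099 + 258*0.215) / (255 + 258)
Numerator = 80.7150
Denominator = 513
COP_x = 0.1573


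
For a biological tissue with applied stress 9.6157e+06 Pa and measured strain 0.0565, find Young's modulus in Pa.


E = stress / strain
E = 9.6157e+06 / 0.0565
E = 1.7019e+08


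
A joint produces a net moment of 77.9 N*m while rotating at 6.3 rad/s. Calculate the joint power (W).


P = M * omega
P = 77.9 * 6.3
P = 490.7700


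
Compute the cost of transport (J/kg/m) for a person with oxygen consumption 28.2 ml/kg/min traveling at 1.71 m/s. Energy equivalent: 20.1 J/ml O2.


Power per kg = VO2 * 20.1 / 60
Power per kg = 28.2 * 20.1 / 60 = 9.4470 W/kg
Cost = power_per_kg / speed
Cost = 9.4470 / 1.71
Cost = 5.5246


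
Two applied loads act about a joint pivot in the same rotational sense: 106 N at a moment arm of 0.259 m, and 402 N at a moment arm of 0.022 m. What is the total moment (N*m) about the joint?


M = F1 * d1 + F2 * d2
M = 106 * 0.259 + 402 * 0.022
M = 27.4540 + 8.8440
M = 36.2980


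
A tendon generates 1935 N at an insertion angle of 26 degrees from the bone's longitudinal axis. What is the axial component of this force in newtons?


F_eff = F_tendon * cos(theta)
theta = 26 deg = 0.4538 rad
cos(theta) = 0.8988
F_eff = 1935 * 0.8988
F_eff = 1739.1665


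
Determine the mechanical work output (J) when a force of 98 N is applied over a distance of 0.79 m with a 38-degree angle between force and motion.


W = F * d * cos(theta)
theta = 38 deg = 0.6632 rad
cos(theta) = 0.7880
W = 98 * 0.79 * 0.7880
W = 61.0078


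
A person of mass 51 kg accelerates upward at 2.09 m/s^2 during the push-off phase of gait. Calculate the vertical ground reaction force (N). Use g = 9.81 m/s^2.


GRF = m * (g + a)
GRF = 51 * (9.81 + 2.09)
GRF = 51 * 11.9000
GRF = 606.9000


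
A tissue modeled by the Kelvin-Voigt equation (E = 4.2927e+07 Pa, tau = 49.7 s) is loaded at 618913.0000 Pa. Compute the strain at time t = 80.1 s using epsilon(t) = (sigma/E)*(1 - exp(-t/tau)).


epsilon(t) = (sigma/E) * (1 - exp(-t/tau))
sigma/E = 618913.0000 / 4.2927e+07 = 0.0144
exp(-t/tau) = exp(-80.1 / 49.7) = 0.1996
epsilon = 0.0144 * (1 - 0.1996)
epsilon = 0.0115


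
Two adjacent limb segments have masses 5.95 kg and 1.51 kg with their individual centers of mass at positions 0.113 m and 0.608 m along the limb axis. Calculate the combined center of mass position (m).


COM = (m1*x1 + m2*x2) / (m1 + m2)
COM = (5.95*0.113 + 1.51*0.608) / (5.95 + 1.51)
Numerator = 1.5904
Denominator = 7.4600
COM = 0.2132


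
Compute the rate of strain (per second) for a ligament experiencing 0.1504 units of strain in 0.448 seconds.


strain_rate = delta_strain / delta_t
strain_rate = 0.1504 / 0.448
strain_rate = 0.3357


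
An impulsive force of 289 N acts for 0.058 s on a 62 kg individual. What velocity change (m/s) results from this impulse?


J = F * dt = 289 * 0.058 = 16.7620 N*s
delta_v = J / m
delta_v = 16.7620 / 62
delta_v = 0.2704


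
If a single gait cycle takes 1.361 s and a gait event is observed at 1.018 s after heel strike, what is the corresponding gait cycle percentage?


pct = (event_time / cycle_time) * 100
pct = (1.018 / 1.361) * 100
ratio = 0.7480
pct = 74.7979


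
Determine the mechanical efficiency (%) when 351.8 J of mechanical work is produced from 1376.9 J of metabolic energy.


eta = (W_mech / E_meta) * 100
eta = (351.8 / 1376.9) * 100
ratio = 0.2555
eta = 25.5501


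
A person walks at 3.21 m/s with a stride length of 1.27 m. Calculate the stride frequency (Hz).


f = v / stride_length
f = 3.21 / 1.27
f = 2.5276


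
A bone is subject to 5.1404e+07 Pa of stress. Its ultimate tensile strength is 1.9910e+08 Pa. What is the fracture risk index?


FRI = applied / ultimate
FRI = 5.1404e+07 / 1.9910e+08
FRI = 0.2582


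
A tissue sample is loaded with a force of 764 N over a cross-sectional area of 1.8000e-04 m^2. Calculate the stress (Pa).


stress = F / A
stress = 764 / 1.8000e-04
stress = 4.2444e+06


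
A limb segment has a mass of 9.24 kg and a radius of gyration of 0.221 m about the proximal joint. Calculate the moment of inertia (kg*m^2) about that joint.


I = m * k^2
I = 9.24 * 0.221^2
k^2 = 0.0488
I = 0.4513


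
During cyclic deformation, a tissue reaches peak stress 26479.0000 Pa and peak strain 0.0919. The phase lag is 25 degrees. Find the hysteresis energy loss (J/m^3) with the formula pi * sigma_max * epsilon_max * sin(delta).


E_loss = pi * sigma_max * epsilon_max * sin(delta)
delta = 25 deg = 0.4363 rad
sin(delta) = 0.4226
E_loss = pi * 26479.0000 * 0.0919 * 0.4226
E_loss = 3230.8383


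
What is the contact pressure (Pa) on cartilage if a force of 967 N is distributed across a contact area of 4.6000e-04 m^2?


P = F / A
P = 967 / 4.6000e-04
P = 2.1022e+06


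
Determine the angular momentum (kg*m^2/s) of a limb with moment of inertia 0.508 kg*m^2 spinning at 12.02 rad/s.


L = I * omega
L = 0.508 * 12.02
L = 6.1062


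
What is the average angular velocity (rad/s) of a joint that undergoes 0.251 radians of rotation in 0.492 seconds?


omega = delta_theta / delta_t
omega = 0.251 / 0.492
omega = 0.5102


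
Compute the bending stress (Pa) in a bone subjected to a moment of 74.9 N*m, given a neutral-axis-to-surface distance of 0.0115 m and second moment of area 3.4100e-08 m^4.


sigma = M * c / I
sigma = 74.9 * 0.0115 / 3.4100e-08
M * c = 0.8614
sigma = 2.5260e+07


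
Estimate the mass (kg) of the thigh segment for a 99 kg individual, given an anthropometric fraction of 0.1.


m_segment = body_mass * fraction
m_segment = 99 * 0.1
m_segment = 9.9000


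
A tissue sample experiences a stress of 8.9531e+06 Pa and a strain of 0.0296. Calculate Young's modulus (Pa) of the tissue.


E = stress / strain
E = 8.9531e+06 / 0.0296
E = 3.0247e+08


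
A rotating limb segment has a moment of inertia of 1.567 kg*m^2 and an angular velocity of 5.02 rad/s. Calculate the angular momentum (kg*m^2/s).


L = I * omega
L = 1.567 * 5.02
L = 7.8663


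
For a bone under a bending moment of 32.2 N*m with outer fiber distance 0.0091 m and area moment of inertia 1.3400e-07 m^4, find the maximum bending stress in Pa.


sigma = M * c / I
sigma = 32.2 * 0.0091 / 1.3400e-07
M * c = 0.2930
sigma = 2.1867e+06


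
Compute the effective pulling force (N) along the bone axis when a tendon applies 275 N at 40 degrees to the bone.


F_eff = F_tendon * cos(theta)
theta = 40 deg = 0.6981 rad
cos(theta) = 0.7660
F_eff = 275 * 0.7660
F_eff = 210.6622


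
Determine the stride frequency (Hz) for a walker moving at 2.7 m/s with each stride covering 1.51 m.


f = v / stride_length
f = 2.7 / 1.51
f = 1.7881


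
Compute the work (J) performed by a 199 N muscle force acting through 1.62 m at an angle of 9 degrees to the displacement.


W = F * d * cos(theta)
theta = 9 deg = 0.1571 rad
cos(theta) = 0.9877
W = 199 * 1.62 * 0.9877
W = 318.4110


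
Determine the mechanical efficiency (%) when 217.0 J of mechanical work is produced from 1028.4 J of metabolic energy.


eta = (W_mech / E_meta) * 100
eta = (217.0 / 1028.4) * 100
ratio = 0.2110
eta = 21.1007


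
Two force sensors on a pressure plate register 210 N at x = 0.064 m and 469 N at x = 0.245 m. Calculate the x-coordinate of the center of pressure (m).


COP_x = (F1*x1 + F2*x2) / (F1 + F2)
COP_x = (210*0.064 + 469*0.245) / (210 + 469)
Numerator = 128.3450
Denominator = 679
COP_x = 0.1890


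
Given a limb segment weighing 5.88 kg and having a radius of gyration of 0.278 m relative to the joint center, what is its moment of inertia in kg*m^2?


I = m * k^2
I = 5.88 * 0.278^2
k^2 = 0.0773
I = 0.4544


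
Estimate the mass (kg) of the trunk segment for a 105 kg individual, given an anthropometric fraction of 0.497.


m_segment = body_mass * fraction
m_segment = 105 * 0.497
m_segment = 52.1850


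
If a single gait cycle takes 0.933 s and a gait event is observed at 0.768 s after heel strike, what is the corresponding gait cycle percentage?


pct = (event_time / cycle_time) * 100
pct = (0.768 / 0.933) * 100
ratio = 0.8232
pct = 82.3151


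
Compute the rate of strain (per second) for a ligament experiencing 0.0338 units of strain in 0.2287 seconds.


strain_rate = delta_strain / delta_t
strain_rate = 0.0338 / 0.2287
strain_rate = 0.1478


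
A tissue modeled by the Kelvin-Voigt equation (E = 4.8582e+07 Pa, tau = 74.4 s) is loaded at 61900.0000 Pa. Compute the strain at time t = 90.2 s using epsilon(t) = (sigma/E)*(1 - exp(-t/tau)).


epsilon(t) = (sigma/E) * (1 - exp(-t/tau))
sigma/E = 61900.0000 / 4.8582e+07 = 0.0013
exp(-t/tau) = exp(-90.2 / 74.4) = 0.2975
epsilon = 0.0013 * (1 - 0.2975)
epsilon = 8.9509e-04


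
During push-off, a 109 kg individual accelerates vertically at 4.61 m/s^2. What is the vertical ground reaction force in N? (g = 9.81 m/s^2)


GRF = m * (g + a)
GRF = 109 * (9.81 + 4.61)
GRF = 109 * 14.4200
GRF = 1571.7800


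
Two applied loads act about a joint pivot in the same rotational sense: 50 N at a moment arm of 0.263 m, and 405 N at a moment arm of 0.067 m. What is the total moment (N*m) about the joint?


M = F1 * d1 + F2 * d2
M = 50 * 0.263 + 405 * 0.067
M = 13.1500 + 27.1350
M = 40.2850


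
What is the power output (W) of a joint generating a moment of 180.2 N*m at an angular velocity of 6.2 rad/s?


P = M * omega
P = 180.2 * 6.2
P = 1117.2400


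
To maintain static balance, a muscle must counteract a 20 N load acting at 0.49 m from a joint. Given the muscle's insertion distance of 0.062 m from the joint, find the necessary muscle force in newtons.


F_muscle = W * d_load / d_muscle
F_muscle = 20 * 0.49 / 0.062
Numerator = 9.8000
F_muscle = 158.0645


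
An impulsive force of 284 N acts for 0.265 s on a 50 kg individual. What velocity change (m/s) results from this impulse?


J = F * dt = 284 * 0.265 = 75.2600 N*s
delta_v = J / m
delta_v = 75.2600 / 50
delta_v = 1.5052


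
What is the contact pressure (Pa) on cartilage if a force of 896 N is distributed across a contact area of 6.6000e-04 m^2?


P = F / A
P = 896 / 6.6000e-04
P = 1.3576e+06


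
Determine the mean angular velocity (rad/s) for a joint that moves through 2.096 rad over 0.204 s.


omega = delta_theta / delta_t
omega = 2.096 / 0.204
omega = 10.2745


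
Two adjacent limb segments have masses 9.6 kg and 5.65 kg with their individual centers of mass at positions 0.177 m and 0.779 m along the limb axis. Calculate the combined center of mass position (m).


COM = (m1*x1 + m2*x2) / (m1 + m2)
COM = (9.6*0.177 + 5.65*0.779) / (9.6 + 5.65)
Numerator = 6.1006
Denominator = 15.2500
COM = 0.4000


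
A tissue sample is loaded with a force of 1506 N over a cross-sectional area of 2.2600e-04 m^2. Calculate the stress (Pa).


stress = F / A
stress = 1506 / 2.2600e-04
stress = 6.6637e+06


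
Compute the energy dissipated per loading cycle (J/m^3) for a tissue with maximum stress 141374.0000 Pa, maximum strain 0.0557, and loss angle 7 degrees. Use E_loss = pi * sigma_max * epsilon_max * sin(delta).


E_loss = pi * sigma_max * epsilon_max * sin(delta)
delta = 7 deg = 0.1222 rad
sin(delta) = 0.1219
E_loss = pi * 141374.0000 * 0.0557 * 0.1219
E_loss = 3014.8734


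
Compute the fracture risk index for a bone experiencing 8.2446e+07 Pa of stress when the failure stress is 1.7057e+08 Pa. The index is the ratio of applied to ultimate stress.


FRI = applied / ultimate
FRI = 8.2446e+07 / 1.7057e+08
FRI = 0.4834


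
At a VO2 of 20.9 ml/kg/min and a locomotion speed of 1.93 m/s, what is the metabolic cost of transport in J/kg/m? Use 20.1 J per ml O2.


Power per kg = VO2 * 20.1 / 60
Power per kg = 20.9 * 20.1 / 60 = 7.0015 W/kg
Cost = power_per_kg / speed
Cost = 7.0015 / 1.93
Cost = 3.6277


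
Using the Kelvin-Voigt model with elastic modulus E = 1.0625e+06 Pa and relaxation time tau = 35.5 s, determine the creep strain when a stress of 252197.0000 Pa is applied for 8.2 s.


epsilon(t) = (sigma/E) * (1 - exp(-t/tau))
sigma/E = 252197.0000 / 1.0625e+06 = 0.2374
exp(-t/tau) = exp(-8.2 / 35.5) = 0.7938
epsilon = 0.2374 * (1 - 0.7938)
epsilon = 0.0490


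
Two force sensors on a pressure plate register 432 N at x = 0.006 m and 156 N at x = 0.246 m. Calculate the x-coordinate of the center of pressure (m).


COP_x = (F1*x1 + F2*x2) / (F1 + F2)
COP_x = (432*0.006 + 156*0.246) / (432 + 156)
Numerator = 40.9680
Denominator = 588
COP_x = 0.0697
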